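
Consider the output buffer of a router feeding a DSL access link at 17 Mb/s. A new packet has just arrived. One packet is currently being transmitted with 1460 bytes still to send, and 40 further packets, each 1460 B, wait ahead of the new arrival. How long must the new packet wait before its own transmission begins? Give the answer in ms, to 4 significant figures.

Each queued packet: L/R = 11680/17000000 = 0.687059 ms.
40 queued → 27.4824 ms.
Plus remaining 11680 bits of current packet: 0.687059 ms.
Queuing delay = 28.17 ms.

28.17 ms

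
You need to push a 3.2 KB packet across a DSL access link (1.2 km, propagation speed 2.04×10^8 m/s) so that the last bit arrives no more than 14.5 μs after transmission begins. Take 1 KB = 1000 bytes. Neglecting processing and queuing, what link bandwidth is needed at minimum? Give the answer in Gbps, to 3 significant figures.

2.97 Gbps

L = 25600 bits.
Propagation delay = 1200 / 204000000 = 5.88235 μs.
Transmission budget = 14.5 − 5.88235 = 8.61765 μs.
R ≥ L / t_tx = 25600 bits / 8.61765e-06 s = 2.97 Gbps.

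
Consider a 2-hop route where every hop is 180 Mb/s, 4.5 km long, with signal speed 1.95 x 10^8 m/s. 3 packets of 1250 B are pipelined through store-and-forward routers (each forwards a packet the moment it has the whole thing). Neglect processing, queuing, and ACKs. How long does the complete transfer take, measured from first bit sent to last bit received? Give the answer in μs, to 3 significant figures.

268 μs

Per-hop transmission t_tx = L/R = 10000/180000000 = 55.5556 μs.
Per-hop propagation t_prop = 4500/195000000 = 23.0769 μs.
Pipeline fill: first packet needs 2·t_tx to clear all hops; remaining 2 packets each add one t_tx.
Total = (2+3-1)·t_tx + 2·t_prop = 4·55.5556 + 2·23.0769 = 268 μs.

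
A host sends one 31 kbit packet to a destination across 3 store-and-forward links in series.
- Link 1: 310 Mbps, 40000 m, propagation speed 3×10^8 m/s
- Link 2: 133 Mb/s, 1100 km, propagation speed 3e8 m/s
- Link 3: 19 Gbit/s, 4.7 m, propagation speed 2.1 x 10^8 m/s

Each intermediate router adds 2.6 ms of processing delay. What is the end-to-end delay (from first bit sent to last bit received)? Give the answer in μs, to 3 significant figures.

L = 31000 bits.
Transmission delays (L/R per hop): 100, 233.083, 1.63158 μs; sum = 334.714 μs.
Propagation delays (d/s per hop): 133.333, 3666.67, 0.022381 μs; sum = 3800.02 μs.
Processing at 2 router(s): 2 × 2.6 ms = 5200 μs.
End-to-end = 9330 μs.

9330 μs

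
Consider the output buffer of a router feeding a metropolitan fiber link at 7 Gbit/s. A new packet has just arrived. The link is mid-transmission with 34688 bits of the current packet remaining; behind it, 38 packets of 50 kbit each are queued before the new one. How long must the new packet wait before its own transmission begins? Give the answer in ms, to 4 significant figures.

0.2764 ms

Each queued packet: L/R = 50000/7000000000 = 0.00714286 ms.
38 queued → 0.271429 ms.
Plus remaining 34688 bits of current packet: 0.00495543 ms.
Queuing delay = 0.2764 ms.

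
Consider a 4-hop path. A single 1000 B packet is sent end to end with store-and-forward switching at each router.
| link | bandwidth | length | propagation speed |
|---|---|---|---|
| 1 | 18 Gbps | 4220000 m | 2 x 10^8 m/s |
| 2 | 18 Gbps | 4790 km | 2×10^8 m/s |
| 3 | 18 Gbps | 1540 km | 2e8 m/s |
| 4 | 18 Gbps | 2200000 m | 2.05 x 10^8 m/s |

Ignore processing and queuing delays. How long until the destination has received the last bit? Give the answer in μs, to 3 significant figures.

63500 μs

L = 1000 × 8 = 8000 bits.
Transmission delay per hop = L/R = 8000/18000000000 = 0.444444 μs; 4 hops → 1.77778 μs.
Propagation delays (d/s per hop): 21100, 23950, 7700, 10731.7 μs; sum = 63481.7 μs.
End-to-end = 63500 μs.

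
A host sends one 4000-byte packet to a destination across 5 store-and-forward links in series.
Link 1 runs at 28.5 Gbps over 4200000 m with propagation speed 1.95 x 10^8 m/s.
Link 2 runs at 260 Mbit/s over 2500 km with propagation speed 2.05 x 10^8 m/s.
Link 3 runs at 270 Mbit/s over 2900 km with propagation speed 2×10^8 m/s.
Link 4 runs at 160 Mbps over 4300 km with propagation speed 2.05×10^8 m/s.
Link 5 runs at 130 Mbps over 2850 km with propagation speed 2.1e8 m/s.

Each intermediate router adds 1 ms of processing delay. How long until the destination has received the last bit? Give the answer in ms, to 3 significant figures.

L = 4000 × 8 = 32000 bits.
Transmission delays (L/R per hop): 0.00112281, 0.123077, 0.118519, 0.2, 0.246154 ms; sum = 0.688872 ms.
Propagation delays (d/s per hop): 21.5385, 12.1951, 14.5, 20.9756, 13.5714 ms; sum = 82.7806 ms.
Processing at 4 router(s): 4 × 1 ms = 4 ms.
End-to-end = 87.5 ms.

87.5 ms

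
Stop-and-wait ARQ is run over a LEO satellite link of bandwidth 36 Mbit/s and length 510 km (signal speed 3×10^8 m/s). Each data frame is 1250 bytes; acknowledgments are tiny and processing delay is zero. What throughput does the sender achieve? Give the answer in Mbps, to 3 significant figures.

2.72 Mbps

t_tx = L/R = 10000/36000000 = 0.000277778 s.
t_prop = 510000/300000000 = 0.0017 s; RTT = 0.0034 s.
Cycle = t_tx + RTT = 0.00367778 s.
Throughput = L / cycle = 10000 / 0.00367778 = 2.72 Mbps.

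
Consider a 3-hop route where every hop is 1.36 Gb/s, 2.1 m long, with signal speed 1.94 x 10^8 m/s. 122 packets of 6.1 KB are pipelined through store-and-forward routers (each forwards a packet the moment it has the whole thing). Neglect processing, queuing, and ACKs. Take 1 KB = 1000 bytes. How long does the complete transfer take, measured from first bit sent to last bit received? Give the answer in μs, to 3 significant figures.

4450 μs

Per-hop transmission t_tx = L/R = 48800/1360000000 = 35.8824 μs.
Per-hop propagation t_prop = 2.1/194000000 = 0.0108247 μs.
Pipeline fill: first packet needs 3·t_tx to clear all hops; remaining 121 packets each add one t_tx.
Total = (3+122-1)·t_tx + 3·t_prop = 124·35.8824 + 3·0.0108247 = 4450 μs.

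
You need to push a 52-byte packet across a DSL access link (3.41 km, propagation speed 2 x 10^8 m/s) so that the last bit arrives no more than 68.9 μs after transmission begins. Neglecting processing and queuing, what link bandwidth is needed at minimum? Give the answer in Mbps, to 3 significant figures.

L = 416 bits.
Propagation delay = 3410 / 200000000 = 17.05 μs.
Transmission budget = 68.9 − 17.05 = 51.85 μs.
R ≥ L / t_tx = 416 bits / 5.185e-05 s = 8.02 Mbps.

8.02 Mbps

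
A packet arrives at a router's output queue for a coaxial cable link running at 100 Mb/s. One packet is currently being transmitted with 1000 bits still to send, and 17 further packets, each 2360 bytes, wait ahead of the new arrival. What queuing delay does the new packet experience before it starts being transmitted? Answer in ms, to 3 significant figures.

Each queued packet: L/R = 18880/100000000 = 0.1888 ms.
17 queued → 3.2096 ms.
Plus remaining 1000 bits of current packet: 0.01 ms.
Queuing delay = 3.22 ms.

3.22 ms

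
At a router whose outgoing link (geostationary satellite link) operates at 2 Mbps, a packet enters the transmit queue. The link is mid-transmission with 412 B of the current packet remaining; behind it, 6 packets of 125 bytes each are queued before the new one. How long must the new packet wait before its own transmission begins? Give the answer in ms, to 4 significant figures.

Each queued packet: L/R = 1000/2000000 = 0.5 ms.
6 queued → 3 ms.
Plus remaining 3296 bits of current packet: 1.648 ms.
Queuing delay = 4.648 ms.

4.648 ms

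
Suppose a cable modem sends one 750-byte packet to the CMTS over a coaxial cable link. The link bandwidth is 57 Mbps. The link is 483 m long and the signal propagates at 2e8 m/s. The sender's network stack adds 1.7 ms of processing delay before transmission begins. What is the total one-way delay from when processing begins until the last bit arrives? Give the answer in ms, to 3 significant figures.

L = 750 × 8 = 6000 bits.
Transmission delay = L/R = 6000 / 57000000 = 0.105263 ms.
Propagation delay = d/s = 483 m / 200000000 m/s = 0.002415 ms.
Plus processing delay 1.7 ms = 1.7 ms.
Total = 1.81 ms.

1.81 ms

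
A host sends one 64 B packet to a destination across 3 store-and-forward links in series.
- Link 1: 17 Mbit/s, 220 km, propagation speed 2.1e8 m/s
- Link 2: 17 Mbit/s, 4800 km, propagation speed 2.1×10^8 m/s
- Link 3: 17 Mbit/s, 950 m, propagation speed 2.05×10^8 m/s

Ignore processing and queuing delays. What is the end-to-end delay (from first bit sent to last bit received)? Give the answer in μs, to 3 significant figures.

24000 μs

L = 64 × 8 = 512 bits.
Transmission delay per hop = L/R = 512/17000000 = 30.1176 μs; 3 hops → 90.3529 μs.
Propagation delays (d/s per hop): 1047.62, 22857.1, 4.63415 μs; sum = 23909.4 μs.
End-to-end = 24000 μs.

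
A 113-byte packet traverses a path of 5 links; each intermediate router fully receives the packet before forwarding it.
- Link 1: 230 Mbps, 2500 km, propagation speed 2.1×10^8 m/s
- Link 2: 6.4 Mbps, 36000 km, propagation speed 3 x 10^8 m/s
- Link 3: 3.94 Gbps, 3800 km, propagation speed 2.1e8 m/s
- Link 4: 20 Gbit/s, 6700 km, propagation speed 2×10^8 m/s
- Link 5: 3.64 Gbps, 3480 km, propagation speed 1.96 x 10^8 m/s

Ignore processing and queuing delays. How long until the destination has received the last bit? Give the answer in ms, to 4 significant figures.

201.4 ms

L = 113 × 8 = 904 bits.
Transmission delays (L/R per hop): 0.00393043, 0.14125, 0.000229442, 4.52e-05, 0.000248352 ms; sum = 0.145703 ms.
Propagation delays (d/s per hop): 11.9048, 120, 18.0952, 33.5, 17.7551 ms; sum = 201.255 ms.
End-to-end = 201.4 ms.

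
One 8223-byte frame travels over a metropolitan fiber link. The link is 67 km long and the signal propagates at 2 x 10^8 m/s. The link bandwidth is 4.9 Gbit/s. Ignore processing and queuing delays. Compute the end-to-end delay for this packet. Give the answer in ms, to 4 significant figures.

L = 8223 × 8 = 65784 bits.
Transmission delay = L/R = 65784 / 4900000000 = 0.0134253 ms.
Propagation delay = d/s = 67000 m / 200000000 m/s = 0.335 ms.
Total = 0.3484 ms.

0.3484 ms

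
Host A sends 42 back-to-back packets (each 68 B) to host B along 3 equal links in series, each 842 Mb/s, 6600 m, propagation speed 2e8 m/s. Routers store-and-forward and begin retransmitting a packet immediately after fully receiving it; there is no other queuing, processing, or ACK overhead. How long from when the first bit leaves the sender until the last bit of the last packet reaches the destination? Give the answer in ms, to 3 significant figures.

0.127 ms

Per-hop transmission t_tx = L/R = 544/842000000 = 0.000646081 ms.
Per-hop propagation t_prop = 6600/200000000 = 0.033 ms.
Pipeline fill: first packet needs 3·t_tx to clear all hops; remaining 41 packets each add one t_tx.
Total = (3+42-1)·t_tx + 3·t_prop = 44·0.000646081 + 3·0.033 = 0.127 ms.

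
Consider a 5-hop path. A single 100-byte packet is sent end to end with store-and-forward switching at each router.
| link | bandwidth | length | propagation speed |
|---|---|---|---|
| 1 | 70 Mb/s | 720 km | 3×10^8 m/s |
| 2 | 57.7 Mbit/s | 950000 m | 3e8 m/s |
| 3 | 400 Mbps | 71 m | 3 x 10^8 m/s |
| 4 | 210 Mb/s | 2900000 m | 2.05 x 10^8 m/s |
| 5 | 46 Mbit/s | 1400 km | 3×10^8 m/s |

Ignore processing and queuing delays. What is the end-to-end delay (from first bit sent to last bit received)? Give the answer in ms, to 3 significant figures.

L = 100 × 8 = 800 bits.
Transmission delays (L/R per hop): 0.0114286, 0.0138648, 0.002, 0.00380952, 0.0173913 ms; sum = 0.0484942 ms.
Propagation delays (d/s per hop): 2.4, 3.16667, 0.000236667, 14.1463, 4.66667 ms; sum = 24.3799 ms.
End-to-end = 24.4 ms.

24.4 ms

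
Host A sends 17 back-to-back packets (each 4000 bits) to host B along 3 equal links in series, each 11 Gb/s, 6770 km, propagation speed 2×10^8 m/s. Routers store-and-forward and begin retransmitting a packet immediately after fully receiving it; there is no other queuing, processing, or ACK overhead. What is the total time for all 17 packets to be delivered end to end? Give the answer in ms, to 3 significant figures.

Per-hop transmission t_tx = L/R = 4000/11000000000 = 0.000363636 ms.
Per-hop propagation t_prop = 6770000/200000000 = 33.85 ms.
Pipeline fill: first packet needs 3·t_tx to clear all hops; remaining 16 packets each add one t_tx.
Total = (3+17-1)·t_tx + 3·t_prop = 19·0.000363636 + 3·33.85 = 102 ms.

102 ms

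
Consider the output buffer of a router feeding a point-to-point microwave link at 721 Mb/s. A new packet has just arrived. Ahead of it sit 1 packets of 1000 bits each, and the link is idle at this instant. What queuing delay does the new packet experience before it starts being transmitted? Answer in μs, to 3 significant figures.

1.39 μs

Each queued packet: L/R = 1000/721000000 = 1.38696 μs.
1 queued → 1.38696 μs.
Queuing delay = 1.39 μs.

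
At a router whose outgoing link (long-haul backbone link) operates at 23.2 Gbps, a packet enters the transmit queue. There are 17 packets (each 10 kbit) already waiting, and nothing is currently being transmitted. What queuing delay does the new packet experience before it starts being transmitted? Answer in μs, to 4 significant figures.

Each queued packet: L/R = 10000/23200000000 = 0.431034 μs.
17 queued → 7.32759 μs.
Queuing delay = 7.328 μs.

7.328 μs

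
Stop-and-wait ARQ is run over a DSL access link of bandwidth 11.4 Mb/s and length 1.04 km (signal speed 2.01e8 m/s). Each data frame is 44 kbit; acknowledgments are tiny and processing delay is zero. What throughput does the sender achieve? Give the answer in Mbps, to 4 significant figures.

11.37 Mbps

t_tx = L/R = 44000/11400000 = 0.00385965 s.
t_prop = 1040/2.01e+08 = 5.17413e-06 s; RTT = 1.03483e-05 s.
Cycle = t_tx + RTT = 0.00387 s.
Throughput = L / cycle = 44000 / 0.00387 = 11.37 Mbps.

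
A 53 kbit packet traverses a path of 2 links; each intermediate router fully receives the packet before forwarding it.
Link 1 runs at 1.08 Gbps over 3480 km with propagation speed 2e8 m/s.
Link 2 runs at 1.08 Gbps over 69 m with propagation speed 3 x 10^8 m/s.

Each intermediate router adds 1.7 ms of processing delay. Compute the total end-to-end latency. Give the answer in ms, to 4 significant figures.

L = 53000 bits.
Transmission delay per hop = L/R = 53000/1080000000 = 0.0490741 ms; 2 hops → 0.0981481 ms.
Propagation delays (d/s per hop): 17.4, 0.00023 ms; sum = 17.4002 ms.
Processing at 1 router(s): 1 × 1.7 ms = 1.7 ms.
End-to-end = 19.20 ms.

19.20 ms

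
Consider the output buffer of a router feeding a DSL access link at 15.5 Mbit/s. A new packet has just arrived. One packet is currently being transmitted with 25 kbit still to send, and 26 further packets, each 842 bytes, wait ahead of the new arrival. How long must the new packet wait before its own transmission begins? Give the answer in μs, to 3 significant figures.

Each queued packet: L/R = 6736/15500000 = 434.581 μs.
26 queued → 11299.1 μs.
Plus remaining 25000 bits of current packet: 1612.9 μs.
Queuing delay = 12900 μs.

12900 μs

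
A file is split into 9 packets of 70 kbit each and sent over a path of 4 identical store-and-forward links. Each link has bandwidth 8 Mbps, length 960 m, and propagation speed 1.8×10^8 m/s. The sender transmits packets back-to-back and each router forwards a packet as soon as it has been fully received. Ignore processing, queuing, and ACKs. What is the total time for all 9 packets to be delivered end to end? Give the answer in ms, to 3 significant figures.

Per-hop transmission t_tx = L/R = 70000/8000000 = 8.75 ms.
Per-hop propagation t_prop = 960/180000000 = 0.00533333 ms.
Pipeline fill: first packet needs 4·t_tx to clear all hops; remaining 8 packets each add one t_tx.
Total = (4+9-1)·t_tx + 4·t_prop = 12·8.75 + 4·0.00533333 = 105 ms.

105 ms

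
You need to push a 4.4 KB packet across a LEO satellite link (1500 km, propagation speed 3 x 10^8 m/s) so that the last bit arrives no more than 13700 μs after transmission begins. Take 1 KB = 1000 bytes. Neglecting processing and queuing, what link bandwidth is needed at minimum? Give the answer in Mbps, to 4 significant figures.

L = 35200 bits.
Propagation delay = 1500000 / 300000000 = 5000 μs.
Transmission budget = 13700 − 5000 = 8700 μs.
R ≥ L / t_tx = 35200 bits / 0.0087 s = 4.046 Mbps.

4.046 Mbps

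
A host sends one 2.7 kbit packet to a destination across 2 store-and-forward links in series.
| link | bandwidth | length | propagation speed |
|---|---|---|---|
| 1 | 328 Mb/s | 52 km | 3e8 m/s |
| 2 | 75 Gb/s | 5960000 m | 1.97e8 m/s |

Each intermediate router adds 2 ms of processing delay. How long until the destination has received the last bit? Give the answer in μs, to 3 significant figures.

32400 μs

L = 2700 bits.
Transmission delays (L/R per hop): 8.23171, 0.036 μs; sum = 8.26771 μs.
Propagation delays (d/s per hop): 173.333, 30253.8 μs; sum = 30427.1 μs.
Processing at 1 router(s): 1 × 2 ms = 2000 μs.
End-to-end = 32400 μs.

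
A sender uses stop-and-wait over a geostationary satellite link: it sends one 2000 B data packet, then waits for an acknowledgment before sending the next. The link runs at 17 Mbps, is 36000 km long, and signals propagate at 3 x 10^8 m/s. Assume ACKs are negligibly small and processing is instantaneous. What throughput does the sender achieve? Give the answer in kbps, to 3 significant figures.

66.4 kbps

t_tx = L/R = 16000/17000000 = 0.000941176 s.
t_prop = 36000000/300000000 = 0.12 s; RTT = 0.24 s.
Cycle = t_tx + RTT = 0.240941 s.
Throughput = L / cycle = 16000 / 0.240941 = 66.4 kbps.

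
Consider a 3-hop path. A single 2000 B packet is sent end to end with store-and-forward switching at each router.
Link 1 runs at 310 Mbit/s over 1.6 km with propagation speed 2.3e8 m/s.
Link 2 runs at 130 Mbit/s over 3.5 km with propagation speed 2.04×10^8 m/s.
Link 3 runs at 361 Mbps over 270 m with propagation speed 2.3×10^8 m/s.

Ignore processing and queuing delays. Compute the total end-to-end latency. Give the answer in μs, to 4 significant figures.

L = 2000 × 8 = 16000 bits.
Transmission delays (L/R per hop): 51.6129, 123.077, 44.3213 μs; sum = 219.011 μs.
Propagation delays (d/s per hop): 6.95652, 17.1569, 1.17391 μs; sum = 25.2873 μs.
End-to-end = 244.3 μs.

244.3 μs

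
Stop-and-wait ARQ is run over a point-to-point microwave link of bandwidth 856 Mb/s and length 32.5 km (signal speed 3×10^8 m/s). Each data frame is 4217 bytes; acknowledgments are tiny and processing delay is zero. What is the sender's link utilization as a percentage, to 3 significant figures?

t_tx = L/R = 33736/856000000 = 3.94112e-05 s.
t_prop = 32500/300000000 = 0.000108333 s; RTT = 0.000216667 s.
Cycle = t_tx + RTT = 0.000256078 s.
Utilization = t_tx / cycle = 3.94112e-05/0.000256078 = 15.4 %.

15.4 %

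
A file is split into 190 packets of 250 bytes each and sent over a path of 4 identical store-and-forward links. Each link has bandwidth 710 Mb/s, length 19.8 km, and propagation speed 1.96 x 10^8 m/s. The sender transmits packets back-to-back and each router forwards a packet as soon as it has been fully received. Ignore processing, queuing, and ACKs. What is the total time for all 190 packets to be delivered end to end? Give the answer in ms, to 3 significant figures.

0.948 ms

Per-hop transmission t_tx = L/R = 2000/710000000 = 0.0028169 ms.
Per-hop propagation t_prop = 19800/196000000 = 0.10102 ms.
Pipeline fill: first packet needs 4·t_tx to clear all hops; remaining 189 packets each add one t_tx.
Total = (4+190-1)·t_tx + 4·t_prop = 193·0.0028169 + 4·0.10102 = 0.948 ms.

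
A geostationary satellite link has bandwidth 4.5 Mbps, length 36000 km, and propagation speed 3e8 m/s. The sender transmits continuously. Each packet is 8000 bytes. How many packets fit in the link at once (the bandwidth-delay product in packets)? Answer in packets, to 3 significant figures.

Propagation delay = 36000000 / 300000000 = 0.12 s.
BDP = R × t_prop = 4500000 × 0.12 = 540000 bits.
In packets of 64000 bits: 8.44 packets.

8.44 packets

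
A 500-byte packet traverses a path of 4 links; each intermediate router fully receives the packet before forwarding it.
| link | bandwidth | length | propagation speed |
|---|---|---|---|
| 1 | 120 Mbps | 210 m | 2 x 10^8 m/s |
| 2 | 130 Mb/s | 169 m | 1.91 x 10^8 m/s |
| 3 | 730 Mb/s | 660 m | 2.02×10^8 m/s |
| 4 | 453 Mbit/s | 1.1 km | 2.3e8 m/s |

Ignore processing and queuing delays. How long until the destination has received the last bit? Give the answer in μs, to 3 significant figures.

88.4 μs

L = 500 × 8 = 4000 bits.
Transmission delays (L/R per hop): 33.3333, 30.7692, 5.47945, 8.83002 μs; sum = 78.412 μs.
Propagation delays (d/s per hop): 1.05, 0.884817, 3.26733, 4.78261 μs; sum = 9.98475 μs.
End-to-end = 88.4 μs.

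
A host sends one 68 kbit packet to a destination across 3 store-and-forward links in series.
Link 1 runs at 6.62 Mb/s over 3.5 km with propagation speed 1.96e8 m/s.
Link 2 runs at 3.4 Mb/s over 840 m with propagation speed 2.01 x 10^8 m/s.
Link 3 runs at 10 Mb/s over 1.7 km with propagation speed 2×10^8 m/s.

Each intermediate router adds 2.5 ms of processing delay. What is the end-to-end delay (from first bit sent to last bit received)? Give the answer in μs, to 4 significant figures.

L = 68000 bits.
Transmission delays (L/R per hop): 10271.9, 20000, 6800 μs; sum = 37071.9 μs.
Propagation delays (d/s per hop): 17.8571, 4.1791, 8.5 μs; sum = 30.5362 μs.
Processing at 2 router(s): 2 × 2.5 ms = 5000 μs.
End-to-end = 42100 μs.

42100 μs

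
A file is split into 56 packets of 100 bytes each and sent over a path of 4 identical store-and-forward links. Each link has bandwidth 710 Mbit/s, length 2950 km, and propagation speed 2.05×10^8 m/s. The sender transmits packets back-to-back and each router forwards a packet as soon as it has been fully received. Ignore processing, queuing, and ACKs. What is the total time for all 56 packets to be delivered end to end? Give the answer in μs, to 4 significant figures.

Per-hop transmission t_tx = L/R = 800/710000000 = 1.12676 μs.
Per-hop propagation t_prop = 2950000/2.05e+08 = 14390.2 μs.
Pipeline fill: first packet needs 4·t_tx to clear all hops; remaining 55 packets each add one t_tx.
Total = (4+56-1)·t_tx + 4·t_prop = 59·1.12676 + 4·14390.2 = 57630 μs.

57630 μs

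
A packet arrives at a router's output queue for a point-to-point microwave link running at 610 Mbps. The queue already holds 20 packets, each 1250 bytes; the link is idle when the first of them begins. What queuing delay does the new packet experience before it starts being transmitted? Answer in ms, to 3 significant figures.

0.328 ms

Each queued packet: L/R = 10000/610000000 = 0.0163934 ms.
20 queued → 0.327869 ms.
Queuing delay = 0.328 ms.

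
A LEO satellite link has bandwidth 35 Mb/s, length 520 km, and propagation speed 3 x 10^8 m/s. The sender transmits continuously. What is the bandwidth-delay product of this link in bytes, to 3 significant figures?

7580 bytes

Propagation delay = 520000 / 300000000 = 0.00173333 s.
BDP = R × t_prop = 35000000 × 0.00173333 = 60666.7 bits.
In bytes: 60666.7/8 = 7580 bytes.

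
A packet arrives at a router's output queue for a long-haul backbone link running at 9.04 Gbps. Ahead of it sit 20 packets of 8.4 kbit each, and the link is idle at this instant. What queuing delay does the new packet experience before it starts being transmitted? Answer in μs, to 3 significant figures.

Each queued packet: L/R = 8400/9040000000 = 0.929204 μs.
20 queued → 18.5841 μs.
Queuing delay = 18.6 μs.

18.6 μs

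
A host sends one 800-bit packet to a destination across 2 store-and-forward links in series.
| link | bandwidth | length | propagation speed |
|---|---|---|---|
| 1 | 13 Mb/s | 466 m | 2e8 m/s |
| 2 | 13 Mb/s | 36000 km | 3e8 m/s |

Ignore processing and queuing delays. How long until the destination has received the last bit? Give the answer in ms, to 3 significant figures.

Transmission delay per hop = L/R = 800/13000000 = 0.0615385 ms; 2 hops → 0.123077 ms.
Propagation delays (d/s per hop): 0.00233, 120 ms; sum = 120.002 ms.
End-to-end = 120 ms.

120 ms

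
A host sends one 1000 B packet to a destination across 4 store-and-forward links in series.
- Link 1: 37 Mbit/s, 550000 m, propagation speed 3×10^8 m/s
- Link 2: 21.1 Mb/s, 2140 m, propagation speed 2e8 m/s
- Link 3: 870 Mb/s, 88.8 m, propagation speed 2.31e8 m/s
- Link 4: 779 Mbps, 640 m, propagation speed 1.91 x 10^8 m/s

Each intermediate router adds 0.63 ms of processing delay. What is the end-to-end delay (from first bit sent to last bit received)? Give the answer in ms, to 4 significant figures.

4.353 ms

L = 1000 × 8 = 8000 bits.
Transmission delays (L/R per hop): 0.216216, 0.379147, 0.0091954, 0.0102696 ms; sum = 0.614828 ms.
Propagation delays (d/s per hop): 1.83333, 0.0107, 0.000384416, 0.00335079 ms; sum = 1.84777 ms.
Processing at 3 router(s): 3 × 0.63 ms = 1.89 ms.
End-to-end = 4.353 ms.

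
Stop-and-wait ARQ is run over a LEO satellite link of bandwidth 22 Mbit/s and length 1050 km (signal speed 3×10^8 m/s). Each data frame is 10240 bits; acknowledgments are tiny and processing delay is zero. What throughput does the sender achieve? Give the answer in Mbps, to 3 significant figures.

t_tx = L/R = 10240/22000000 = 0.000465455 s.
t_prop = 1050000/300000000 = 0.0035 s; RTT = 0.007 s.
Cycle = t_tx + RTT = 0.00746545 s.
Throughput = L / cycle = 10240 / 0.00746545 = 1.37 Mbps.

1.37 Mbps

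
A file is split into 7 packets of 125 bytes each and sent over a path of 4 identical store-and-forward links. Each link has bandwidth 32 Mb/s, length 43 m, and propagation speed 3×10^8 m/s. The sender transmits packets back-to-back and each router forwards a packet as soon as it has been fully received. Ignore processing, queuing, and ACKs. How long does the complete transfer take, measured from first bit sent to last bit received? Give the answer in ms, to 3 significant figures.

Per-hop transmission t_tx = L/R = 1000/32000000 = 0.03125 ms.
Per-hop propagation t_prop = 43/300000000 = 0.000143333 ms.
Pipeline fill: first packet needs 4·t_tx to clear all hops; remaining 6 packets each add one t_tx.
Total = (4+7-1)·t_tx + 4·t_prop = 10·0.03125 + 4·0.000143333 = 0.313 ms.

0.313 ms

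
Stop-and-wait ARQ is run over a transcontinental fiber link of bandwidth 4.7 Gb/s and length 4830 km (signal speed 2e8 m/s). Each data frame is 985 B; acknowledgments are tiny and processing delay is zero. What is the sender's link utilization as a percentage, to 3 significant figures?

t_tx = L/R = 7880/4700000000 = 1.6766e-06 s.
t_prop = 4830000/200000000 = 0.02415 s; RTT = 0.0483 s.
Cycle = t_tx + RTT = 0.0483017 s.
Utilization = t_tx / cycle = 1.6766e-06/0.0483017 = 0.00347 %.

0.00347 %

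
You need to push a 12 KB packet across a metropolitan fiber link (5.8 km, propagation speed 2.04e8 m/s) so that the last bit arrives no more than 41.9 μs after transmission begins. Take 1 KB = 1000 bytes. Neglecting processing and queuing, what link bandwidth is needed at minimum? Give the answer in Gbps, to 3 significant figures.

L = 96000 bits.
Propagation delay = 5800 / 204000000 = 28.4314 μs.
Transmission budget = 41.9 − 28.4314 = 13.4686 μs.
R ≥ L / t_tx = 96000 bits / 1.34686e-05 s = 7.13 Gbps.

7.13 Gbps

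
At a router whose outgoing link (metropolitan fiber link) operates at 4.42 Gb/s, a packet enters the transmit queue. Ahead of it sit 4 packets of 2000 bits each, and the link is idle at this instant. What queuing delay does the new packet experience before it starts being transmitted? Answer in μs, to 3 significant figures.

1.81 μs

Each queued packet: L/R = 2000/4420000000 = 0.452489 μs.
4 queued → 1.80995 μs.
Queuing delay = 1.81 μs.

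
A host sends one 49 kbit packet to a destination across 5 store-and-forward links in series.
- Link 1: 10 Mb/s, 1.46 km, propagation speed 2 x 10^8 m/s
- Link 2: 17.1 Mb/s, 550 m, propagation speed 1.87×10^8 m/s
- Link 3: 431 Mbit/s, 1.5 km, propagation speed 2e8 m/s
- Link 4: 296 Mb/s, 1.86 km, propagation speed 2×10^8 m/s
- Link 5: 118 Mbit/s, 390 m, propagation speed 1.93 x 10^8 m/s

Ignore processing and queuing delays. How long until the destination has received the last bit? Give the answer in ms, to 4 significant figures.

L = 49000 bits.
Transmission delays (L/R per hop): 4.9, 2.8655, 0.113689, 0.165541, 0.415254 ms; sum = 8.45998 ms.
Propagation delays (d/s per hop): 0.0073, 0.00294118, 0.0075, 0.0093, 0.00202073 ms; sum = 0.0290619 ms.
End-to-end = 8.489 ms.

8.489 ms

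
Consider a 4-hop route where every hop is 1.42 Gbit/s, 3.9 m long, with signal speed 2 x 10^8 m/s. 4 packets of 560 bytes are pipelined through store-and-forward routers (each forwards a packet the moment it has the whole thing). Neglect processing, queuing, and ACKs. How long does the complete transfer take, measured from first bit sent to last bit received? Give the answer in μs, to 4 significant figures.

Per-hop transmission t_tx = L/R = 4480/1420000000 = 3.15493 μs.
Per-hop propagation t_prop = 3.9/200000000 = 0.0195 μs.
Pipeline fill: first packet needs 4·t_tx to clear all hops; remaining 3 packets each add one t_tx.
Total = (4+4-1)·t_tx + 4·t_prop = 7·3.15493 + 4·0.0195 = 22.16 μs.

22.16 μs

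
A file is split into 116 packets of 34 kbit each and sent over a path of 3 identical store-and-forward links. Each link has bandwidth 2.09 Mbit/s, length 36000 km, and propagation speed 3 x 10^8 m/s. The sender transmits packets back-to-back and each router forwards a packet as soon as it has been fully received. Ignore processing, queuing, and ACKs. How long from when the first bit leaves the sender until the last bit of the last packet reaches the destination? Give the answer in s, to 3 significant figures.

2.28 s

Per-hop transmission t_tx = L/R = 34000/2.09e+06 = 0.0162679 s.
Per-hop propagation t_prop = 36000000/300000000 = 0.12 s.
Pipeline fill: first packet needs 3·t_tx to clear all hops; remaining 115 packets each add one t_tx.
Total = (3+116-1)·t_tx + 3·t_prop = 118·0.0162679 + 3·0.12 = 2.28 s.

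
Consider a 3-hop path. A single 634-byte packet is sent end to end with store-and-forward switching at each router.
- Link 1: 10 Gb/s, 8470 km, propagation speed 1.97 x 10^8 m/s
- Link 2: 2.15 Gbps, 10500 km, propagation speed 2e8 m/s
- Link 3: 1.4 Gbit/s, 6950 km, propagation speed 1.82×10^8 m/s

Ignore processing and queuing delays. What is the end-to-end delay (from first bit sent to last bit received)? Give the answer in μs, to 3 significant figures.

L = 634 × 8 = 5072 bits.
Transmission delays (L/R per hop): 0.5072, 2.35907, 3.62286 μs; sum = 6.48913 μs.
Propagation delays (d/s per hop): 42994.9, 52500, 38186.8 μs; sum = 133682 μs.
End-to-end = 134000 μs.

134000 μs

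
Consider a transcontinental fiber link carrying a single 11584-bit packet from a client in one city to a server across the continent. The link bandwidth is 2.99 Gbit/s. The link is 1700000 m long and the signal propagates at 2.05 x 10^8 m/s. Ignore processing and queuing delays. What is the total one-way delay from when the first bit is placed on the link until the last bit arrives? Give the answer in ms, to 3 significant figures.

8.30 ms

Transmission delay = L/R = 11584 / 2990000000 = 0.00387425 ms.
Propagation delay = d/s = 1700000 m / 2.05e+08 m/s = 8.29268 ms.
Total = 8.30 ms.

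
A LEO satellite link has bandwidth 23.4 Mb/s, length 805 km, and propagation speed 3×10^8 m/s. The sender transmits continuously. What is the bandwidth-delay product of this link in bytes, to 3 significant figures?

7850 bytes

Propagation delay = 805000 / 300000000 = 0.00268333 s.
BDP = R × t_prop = 23400000 × 0.00268333 = 62790 bits.
In bytes: 62790/8 = 7850 bytes.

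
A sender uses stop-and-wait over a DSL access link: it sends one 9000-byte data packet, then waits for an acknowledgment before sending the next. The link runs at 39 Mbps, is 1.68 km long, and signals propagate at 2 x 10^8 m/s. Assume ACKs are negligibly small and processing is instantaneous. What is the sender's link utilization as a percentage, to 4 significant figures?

99.10 %

t_tx = L/R = 72000/39000000 = 0.00184615 s.
t_prop = 1680/200000000 = 8.4e-06 s; RTT = 1.68e-05 s.
Cycle = t_tx + RTT = 0.00186295 s.
Utilization = t_tx / cycle = 0.00184615/0.00186295 = 99.10 %.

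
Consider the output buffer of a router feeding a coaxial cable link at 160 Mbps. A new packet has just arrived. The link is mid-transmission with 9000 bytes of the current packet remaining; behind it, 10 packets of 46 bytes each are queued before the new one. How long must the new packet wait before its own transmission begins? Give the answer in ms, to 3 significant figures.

0.473 ms

Each queued packet: L/R = 368/160000000 = 0.0023 ms.
10 queued → 0.023 ms.
Plus remaining 72000 bits of current packet: 0.45 ms.
Queuing delay = 0.473 ms.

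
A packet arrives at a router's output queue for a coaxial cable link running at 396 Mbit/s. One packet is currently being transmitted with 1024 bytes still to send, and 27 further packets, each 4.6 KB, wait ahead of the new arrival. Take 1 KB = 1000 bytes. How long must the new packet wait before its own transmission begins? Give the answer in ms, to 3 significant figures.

2.53 ms

Each queued packet: L/R = 36800/396000000 = 0.0929293 ms.
27 queued → 2.50909 ms.
Plus remaining 8192 bits of current packet: 0.0206869 ms.
Queuing delay = 2.53 ms.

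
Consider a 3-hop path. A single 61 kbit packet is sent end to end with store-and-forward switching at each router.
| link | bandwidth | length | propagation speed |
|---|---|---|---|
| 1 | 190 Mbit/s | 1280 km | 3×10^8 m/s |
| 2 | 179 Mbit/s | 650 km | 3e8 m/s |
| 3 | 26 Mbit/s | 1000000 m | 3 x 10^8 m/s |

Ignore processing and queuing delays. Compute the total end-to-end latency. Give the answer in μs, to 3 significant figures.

L = 61000 bits.
Transmission delays (L/R per hop): 321.053, 340.782, 2346.15 μs; sum = 3007.99 μs.
Propagation delays (d/s per hop): 4266.67, 2166.67, 3333.33 μs; sum = 9766.67 μs.
End-to-end = 12800 μs.

12800 μs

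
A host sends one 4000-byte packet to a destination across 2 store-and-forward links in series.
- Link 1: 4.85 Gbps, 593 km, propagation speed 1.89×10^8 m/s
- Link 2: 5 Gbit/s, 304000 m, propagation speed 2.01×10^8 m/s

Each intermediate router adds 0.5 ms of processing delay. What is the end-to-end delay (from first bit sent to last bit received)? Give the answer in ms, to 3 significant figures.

L = 4000 × 8 = 32000 bits.
Transmission delays (L/R per hop): 0.00659794, 0.0064 ms; sum = 0.0129979 ms.
Propagation delays (d/s per hop): 3.13757, 1.51244 ms; sum = 4.65 ms.
Processing at 1 router(s): 1 × 0.5 ms = 0.5 ms.
End-to-end = 5.16 ms.

5.16 ms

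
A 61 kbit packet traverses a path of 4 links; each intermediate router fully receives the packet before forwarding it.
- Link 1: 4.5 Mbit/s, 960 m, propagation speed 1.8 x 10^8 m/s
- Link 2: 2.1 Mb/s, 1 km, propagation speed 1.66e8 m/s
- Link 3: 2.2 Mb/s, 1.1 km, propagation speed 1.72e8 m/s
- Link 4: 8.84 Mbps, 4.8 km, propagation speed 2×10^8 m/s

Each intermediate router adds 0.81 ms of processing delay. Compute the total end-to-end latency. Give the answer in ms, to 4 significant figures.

79.70 ms

L = 61000 bits.
Transmission delays (L/R per hop): 13.5556, 29.0476, 27.7273, 6.90045 ms; sum = 77.2309 ms.
Propagation delays (d/s per hop): 0.00533333, 0.0060241, 0.00639535, 0.024 ms; sum = 0.0417528 ms.
Processing at 3 router(s): 3 × 0.81 ms = 2.43 ms.
End-to-end = 79.70 ms.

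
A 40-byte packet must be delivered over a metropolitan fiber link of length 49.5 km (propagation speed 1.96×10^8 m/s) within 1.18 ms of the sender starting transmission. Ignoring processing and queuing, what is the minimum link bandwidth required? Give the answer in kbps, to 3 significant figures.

345 kbps

L = 320 bits.
Propagation delay = 49500 / 196000000 = 0.252551 ms.
Transmission budget = 1.18 − 0.252551 = 0.927449 ms.
R ≥ L / t_tx = 320 bits / 0.000927449 s = 345 kbps.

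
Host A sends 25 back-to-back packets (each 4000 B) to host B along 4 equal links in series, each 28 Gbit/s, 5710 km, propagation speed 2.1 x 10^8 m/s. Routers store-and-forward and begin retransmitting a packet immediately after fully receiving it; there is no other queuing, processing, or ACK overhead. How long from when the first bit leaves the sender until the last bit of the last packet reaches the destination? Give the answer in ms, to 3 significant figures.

Per-hop transmission t_tx = L/R = 32000/28000000000 = 0.00114286 ms.
Per-hop propagation t_prop = 5710000/210000000 = 27.1905 ms.
Pipeline fill: first packet needs 4·t_tx to clear all hops; remaining 24 packets each add one t_tx.
Total = (4+25-1)·t_tx + 4·t_prop = 28·0.00114286 + 4·27.1905 = 109 ms.

109 ms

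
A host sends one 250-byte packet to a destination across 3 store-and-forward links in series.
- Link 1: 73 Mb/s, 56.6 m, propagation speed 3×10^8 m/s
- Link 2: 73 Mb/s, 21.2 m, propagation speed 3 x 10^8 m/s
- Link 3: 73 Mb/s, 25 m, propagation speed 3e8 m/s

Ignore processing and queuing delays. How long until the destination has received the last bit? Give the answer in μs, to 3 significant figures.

82.5 μs

L = 250 × 8 = 2000 bits.
Transmission delay per hop = L/R = 2000/73000000 = 27.3973 μs; 3 hops → 82.1918 μs.
Propagation delays (d/s per hop): 0.188667, 0.0706667, 0.0833333 μs; sum = 0.342667 μs.
End-to-end = 82.5 μs.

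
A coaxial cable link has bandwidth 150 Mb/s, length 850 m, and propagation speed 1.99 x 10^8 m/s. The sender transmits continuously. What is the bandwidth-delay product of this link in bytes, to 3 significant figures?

Propagation delay = 850 / 199000000 = 4.27136e-06 s.
BDP = R × t_prop = 150000000 × 4.27136e-06 = 640.704 bits.
In bytes: 640.704/8 = 80.1 bytes.

80.1 bytes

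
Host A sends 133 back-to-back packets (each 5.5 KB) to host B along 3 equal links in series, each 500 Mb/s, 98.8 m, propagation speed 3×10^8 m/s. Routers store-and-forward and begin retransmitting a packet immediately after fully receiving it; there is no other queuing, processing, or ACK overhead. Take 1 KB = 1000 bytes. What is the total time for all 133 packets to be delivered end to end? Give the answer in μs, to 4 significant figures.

11880 μs

Per-hop transmission t_tx = L/R = 44000/500000000 = 88 μs.
Per-hop propagation t_prop = 98.8/300000000 = 0.329333 μs.
Pipeline fill: first packet needs 3·t_tx to clear all hops; remaining 132 packets each add one t_tx.
Total = (3+133-1)·t_tx + 3·t_prop = 135·88 + 3·0.329333 = 11880 μs.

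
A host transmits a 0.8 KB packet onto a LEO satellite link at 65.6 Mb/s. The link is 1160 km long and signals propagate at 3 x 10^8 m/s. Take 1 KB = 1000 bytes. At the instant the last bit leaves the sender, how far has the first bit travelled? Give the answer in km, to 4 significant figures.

t_tx = L/R = 6400/6.56e+07 = 9.7561e-05 s.
Distance = s × t_tx = 300000000 × 9.7561e-05 = 29.27 km.

29.27 km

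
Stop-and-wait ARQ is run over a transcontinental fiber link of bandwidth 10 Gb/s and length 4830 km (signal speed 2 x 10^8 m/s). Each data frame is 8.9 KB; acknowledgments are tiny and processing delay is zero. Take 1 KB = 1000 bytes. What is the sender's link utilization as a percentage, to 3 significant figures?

0.0147 %

t_tx = L/R = 71200/10000000000 = 7.12e-06 s.
t_prop = 4830000/200000000 = 0.02415 s; RTT = 0.0483 s.
Cycle = t_tx + RTT = 0.0483071 s.
Utilization = t_tx / cycle = 7.12e-06/0.0483071 = 0.0147 %.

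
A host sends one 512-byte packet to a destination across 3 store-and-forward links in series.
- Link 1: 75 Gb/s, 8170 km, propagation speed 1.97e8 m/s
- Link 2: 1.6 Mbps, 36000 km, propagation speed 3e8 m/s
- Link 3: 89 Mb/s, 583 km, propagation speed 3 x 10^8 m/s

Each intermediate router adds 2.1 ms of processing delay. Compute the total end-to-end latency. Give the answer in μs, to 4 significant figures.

L = 512 × 8 = 4096 bits.
Transmission delays (L/R per hop): 0.0546133, 2560, 46.0225 μs; sum = 2606.08 μs.
Propagation delays (d/s per hop): 41472.1, 120000, 1943.33 μs; sum = 163415 μs.
Processing at 2 router(s): 2 × 2.1 ms = 4200 μs.
End-to-end = 170200 μs.

170200 μs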